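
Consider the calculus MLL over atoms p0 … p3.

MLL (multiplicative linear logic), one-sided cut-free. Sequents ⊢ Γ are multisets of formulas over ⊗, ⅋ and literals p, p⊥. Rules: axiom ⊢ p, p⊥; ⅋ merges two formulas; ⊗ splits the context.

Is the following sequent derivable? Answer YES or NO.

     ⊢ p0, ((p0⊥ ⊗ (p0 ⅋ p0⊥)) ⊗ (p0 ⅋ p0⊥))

Derivation (root first):
[⊗]  ⊢ p0, ((p0⊥ ⊗ (p0 ⅋ p0⊥)) ⊗ (p0 ⅋ p0⊥))
  [⊗]  ⊢ p0, (p0⊥ ⊗ (p0 ⅋ p0⊥))
    [Ax]  ⊢ p0, p0⊥
    [⅋]  ⊢ (p0 ⅋ p0⊥)
      [Ax]  ⊢ p0, p0⊥
  [⅋]  ⊢ (p0 ⅋ p0⊥)
    [Ax]  ⊢ p0, p0⊥

Result: YES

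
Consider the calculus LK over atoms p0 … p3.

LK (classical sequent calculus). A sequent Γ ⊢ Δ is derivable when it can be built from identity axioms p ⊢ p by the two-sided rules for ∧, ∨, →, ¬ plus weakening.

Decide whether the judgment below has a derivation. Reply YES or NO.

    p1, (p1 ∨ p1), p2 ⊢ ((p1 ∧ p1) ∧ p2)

Derivation (root first):
[∧R] p1, (p1 ∨ p1), p2 ⊢ ((p1 ∧ p1) ∧ p2)
  [∧R] p1, (p1 ∨ p1) ⊢ (p1 ∧ p1)
    [Ax] p1 ⊢ p1
    [∨L] (p1 ∨ p1) ⊢ p1
      [Ax] p1 ⊢ p1
      [Ax] p1 ⊢ p1
  [Ax] p2 ⊢ p2

Result: YES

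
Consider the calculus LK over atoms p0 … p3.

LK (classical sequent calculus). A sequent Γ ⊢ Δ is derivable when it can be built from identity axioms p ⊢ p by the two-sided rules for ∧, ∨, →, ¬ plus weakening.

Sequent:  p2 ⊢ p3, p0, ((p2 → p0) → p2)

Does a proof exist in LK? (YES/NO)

Derivation (root first):
[→R] p2 ⊢ p3, p0, ((p2 → p0) → p2)
  [→L] p2, (p2 → p0) ⊢ p2, p3, p0
    [Ax] p2 ⊢ p2
    [WR] p0 ⊢ p0, p2, p3
      [WR] p0 ⊢ p0, p2
        [Ax] p0 ⊢ p0

Result: YES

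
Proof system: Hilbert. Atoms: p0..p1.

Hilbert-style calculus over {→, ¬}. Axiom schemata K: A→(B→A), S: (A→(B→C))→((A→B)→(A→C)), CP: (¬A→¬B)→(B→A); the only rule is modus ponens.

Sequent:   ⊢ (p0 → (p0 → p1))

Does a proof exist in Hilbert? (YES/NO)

Truth-table refutation:
  v=00: Γ:[] Δ:[(p0 → (p0 → p1))=T] refutes=False
  v=01: Γ:[] Δ:[(p0 → (p0 → p1))=T] refutes=False
  v=10: Γ:[] Δ:[(p0 → (p0 → p1))=F] refutes=True  ← countermodel

Result: NO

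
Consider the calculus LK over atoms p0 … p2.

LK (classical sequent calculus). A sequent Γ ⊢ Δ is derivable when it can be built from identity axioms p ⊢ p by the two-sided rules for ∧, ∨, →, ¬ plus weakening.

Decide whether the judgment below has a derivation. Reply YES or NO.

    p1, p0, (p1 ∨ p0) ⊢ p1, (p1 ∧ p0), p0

Derivation trace:
[∨L] p1, p0, (p1 ∨ p0) ⊢ p1, (p1 ∧ p0), p0
  [WR] p1, p0, p1 ⊢ (p1 ∧ p0), p1
    [WL] p1, p0, p1 ⊢ (p1 ∧ p0)
      [∧R] p1, p0 ⊢ (p1 ∧ p0)
        [Ax] p1 ⊢ p1
        [Ax] p0 ⊢ p0
  [Ax] p0 ⊢ p0

Result: YES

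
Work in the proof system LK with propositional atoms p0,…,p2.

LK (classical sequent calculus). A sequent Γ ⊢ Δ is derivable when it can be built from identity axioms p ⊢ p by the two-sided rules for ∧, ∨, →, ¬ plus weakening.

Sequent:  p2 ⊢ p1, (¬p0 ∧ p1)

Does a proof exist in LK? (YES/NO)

Enumerate valuations to refute Γ ⊢ Δ:
  v=000: Γ:[p2=F] Δ:[p1=F, (¬p0 ∧ p1)=F] refutes=False
  v=001: Γ:[p2=T] Δ:[p1=F, (¬p0 ∧ p1)=F] refutes=True  ← countermodel

Result: NO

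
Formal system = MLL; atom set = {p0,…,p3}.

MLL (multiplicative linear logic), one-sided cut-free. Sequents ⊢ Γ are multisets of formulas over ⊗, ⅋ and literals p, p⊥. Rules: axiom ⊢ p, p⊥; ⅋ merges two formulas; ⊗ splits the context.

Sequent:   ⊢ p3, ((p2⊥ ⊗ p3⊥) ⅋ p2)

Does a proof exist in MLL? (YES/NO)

Proof tree:
[⅋]  ⊢ p3, ((p2⊥ ⊗ p3⊥) ⅋ p2)
  [⊗]  ⊢ p2, p3, (p2⊥ ⊗ p3⊥)
    [Ax]  ⊢ p2, p2⊥
    [Ax]  ⊢ p3, p3⊥

Result: YES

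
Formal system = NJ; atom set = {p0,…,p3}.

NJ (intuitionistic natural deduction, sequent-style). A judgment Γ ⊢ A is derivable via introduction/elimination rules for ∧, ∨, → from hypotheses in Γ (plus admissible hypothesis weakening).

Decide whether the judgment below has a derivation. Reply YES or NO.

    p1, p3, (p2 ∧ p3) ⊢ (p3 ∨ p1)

Proof tree:
[∨I₂] p1, p3, (p2 ∧ p3) ⊢ (p3 ∨ p1)
  [Wk] p1, p3, (p2 ∧ p3) ⊢ p1
    [Wk] p1, p3 ⊢ p1
      [Ax] p1 ⊢ p1

Result: YES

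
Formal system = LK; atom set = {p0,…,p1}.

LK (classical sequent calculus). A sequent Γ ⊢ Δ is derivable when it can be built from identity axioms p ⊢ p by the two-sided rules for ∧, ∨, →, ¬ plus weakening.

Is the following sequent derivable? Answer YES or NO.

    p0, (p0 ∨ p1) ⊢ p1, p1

Search for a countermodel by truth-table:
  v=00: Γ:[p0=F, (p0 ∨ p1)=F] Δ:[p1=F, p1=F] refutes=False
  v=01: Γ:[p0=F, (p0 ∨ p1)=T] Δ:[p1=T, p1=T] refutes=False
  v=10: Γ:[p0=T, (p0 ∨ p1)=T] Δ:[p1=F, p1=F] refutes=True  ← countermodel

Result: NO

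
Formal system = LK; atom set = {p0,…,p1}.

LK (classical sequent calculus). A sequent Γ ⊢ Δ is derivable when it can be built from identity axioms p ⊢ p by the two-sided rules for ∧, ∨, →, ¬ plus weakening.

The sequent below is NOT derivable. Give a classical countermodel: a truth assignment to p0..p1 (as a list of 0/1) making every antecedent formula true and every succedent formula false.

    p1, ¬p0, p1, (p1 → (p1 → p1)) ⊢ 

Enumerate valuations to refute Γ ⊢ Δ:
  v=00: Γ:[p1=F, ¬p0=T, p1=F, (p1 → (p1 → p1))=T] Δ:[] refutes=False
  v=01: Γ:[p1=T, ¬p0=T, p1=T, (p1 → (p1 → p1))=T] Δ:[] refutes=True  ← countermodel

Result: [0, 1]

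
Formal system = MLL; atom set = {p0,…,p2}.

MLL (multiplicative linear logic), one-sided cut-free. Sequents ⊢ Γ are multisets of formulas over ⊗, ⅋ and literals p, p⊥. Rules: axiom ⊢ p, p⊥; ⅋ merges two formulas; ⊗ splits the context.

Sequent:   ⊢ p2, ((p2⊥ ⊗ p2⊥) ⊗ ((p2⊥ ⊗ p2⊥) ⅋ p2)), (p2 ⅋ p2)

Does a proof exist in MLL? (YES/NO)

Derivation (root first):
[⅋]  ⊢ p2, ((p2⊥ ⊗ p2⊥) ⊗ ((p2⊥ ⊗ p2⊥) ⅋ p2)), (p2 ⅋ p2)
  [⊗]  ⊢ p2, p2, p2, ((p2⊥ ⊗ p2⊥) ⊗ ((p2⊥ ⊗ p2⊥) ⅋ p2))
    [⊗]  ⊢ p2, p2, (p2⊥ ⊗ p2⊥)
      [Ax]  ⊢ p2, p2⊥
      [Ax]  ⊢ p2, p2⊥
    [⅋]  ⊢ p2, ((p2⊥ ⊗ p2⊥) ⅋ p2)
      [⊗]  ⊢ p2, p2, (p2⊥ ⊗ p2⊥)
        [Ax]  ⊢ p2, p2⊥
        [Ax]  ⊢ p2, p2⊥

Result: YES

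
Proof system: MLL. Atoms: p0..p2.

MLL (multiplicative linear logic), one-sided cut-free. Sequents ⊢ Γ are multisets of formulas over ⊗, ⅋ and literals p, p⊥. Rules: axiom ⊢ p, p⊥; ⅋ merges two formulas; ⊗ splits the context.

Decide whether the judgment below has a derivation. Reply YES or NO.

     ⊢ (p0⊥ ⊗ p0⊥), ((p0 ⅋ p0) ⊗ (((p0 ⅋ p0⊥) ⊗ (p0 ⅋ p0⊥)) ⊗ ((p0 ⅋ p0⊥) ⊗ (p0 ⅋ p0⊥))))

Derivation (root first):
[⊗]  ⊢ (p0⊥ ⊗ p0⊥), ((p0 ⅋ p0) ⊗ (((p0 ⅋ p0⊥) ⊗ (p0 ⅋ p0⊥)) ⊗ ((p0 ⅋ p0⊥) ⊗ (p0 ⅋ p0⊥))))
  [⅋]  ⊢ (p0⊥ ⊗ p0⊥), (p0 ⅋ p0)
    [⊗]  ⊢ p0, p0, (p0⊥ ⊗ p0⊥)
      [Ax]  ⊢ p0, p0⊥
      [Ax]  ⊢ p0, p0⊥
  [⊗]  ⊢ (((p0 ⅋ p0⊥) ⊗ (p0 ⅋ p0⊥)) ⊗ ((p0 ⅋ p0⊥) ⊗ (p0 ⅋ p0⊥)))
    [⊗]  ⊢ ((p0 ⅋ p0⊥) ⊗ (p0 ⅋ p0⊥))
      [⅋]  ⊢ (p0 ⅋ p0⊥)
        [Ax]  ⊢ p0, p0⊥
      [⅋]  ⊢ (p0 ⅋ p0⊥)
        [Ax]  ⊢ p0, p0⊥
    [⊗]  ⊢ ((p0 ⅋ p0⊥) ⊗ (p0 ⅋ p0⊥))
      [⅋]  ⊢ (p0 ⅋ p0⊥)
        [Ax]  ⊢ p0, p0⊥
      [⅋]  ⊢ (p0 ⅋ p0⊥)
        [Ax]  ⊢ p0, p0⊥

Result: YES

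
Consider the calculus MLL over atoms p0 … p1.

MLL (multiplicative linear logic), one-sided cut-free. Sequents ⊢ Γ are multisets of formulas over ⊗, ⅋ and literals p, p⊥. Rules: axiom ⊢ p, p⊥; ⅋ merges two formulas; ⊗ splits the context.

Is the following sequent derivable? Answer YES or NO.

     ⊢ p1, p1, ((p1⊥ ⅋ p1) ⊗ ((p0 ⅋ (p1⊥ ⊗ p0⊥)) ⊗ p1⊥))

Derivation (root first):
[⊗]  ⊢ p1, p1, ((p1⊥ ⅋ p1) ⊗ ((p0 ⅋ (p1⊥ ⊗ p0⊥)) ⊗ p1⊥))
  [⅋]  ⊢ (p1⊥ ⅋ p1)
    [Ax]  ⊢ p1, p1⊥
  [⊗]  ⊢ p1, p1, ((p0 ⅋ (p1⊥ ⊗ p0⊥)) ⊗ p1⊥)
    [⅋]  ⊢ p1, (p0 ⅋ (p1⊥ ⊗ p0⊥))
      [⊗]  ⊢ p1, p0, (p1⊥ ⊗ p0⊥)
        [Ax]  ⊢ p1, p1⊥
        [Ax]  ⊢ p0, p0⊥
    [Ax]  ⊢ p1, p1⊥

Result: YES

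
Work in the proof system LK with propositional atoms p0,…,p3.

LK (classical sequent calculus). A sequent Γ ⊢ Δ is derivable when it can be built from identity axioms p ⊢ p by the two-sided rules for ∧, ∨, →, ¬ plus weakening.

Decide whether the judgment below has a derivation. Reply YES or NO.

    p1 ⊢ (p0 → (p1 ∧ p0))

Proof tree:
[→R] p1 ⊢ (p0 → (p1 ∧ p0))
  [∧R] p1, p0 ⊢ (p1 ∧ p0)
    [Ax] p1 ⊢ p1
    [Ax] p0 ⊢ p0

Result: YES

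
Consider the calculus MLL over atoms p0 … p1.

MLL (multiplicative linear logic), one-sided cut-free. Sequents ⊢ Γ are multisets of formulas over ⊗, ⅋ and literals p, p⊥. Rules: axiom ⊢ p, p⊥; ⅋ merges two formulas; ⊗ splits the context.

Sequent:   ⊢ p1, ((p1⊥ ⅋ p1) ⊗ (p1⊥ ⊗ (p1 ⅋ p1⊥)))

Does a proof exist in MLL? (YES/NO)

Proof tree:
[⊗]  ⊢ p1, ((p1⊥ ⅋ p1) ⊗ (p1⊥ ⊗ (p1 ⅋ p1⊥)))
  [⅋]  ⊢ (p1⊥ ⅋ p1)
    [Ax]  ⊢ p1, p1⊥
  [⊗]  ⊢ p1, (p1⊥ ⊗ (p1 ⅋ p1⊥))
    [Ax]  ⊢ p1, p1⊥
    [⅋]  ⊢ (p1 ⅋ p1⊥)
      [Ax]  ⊢ p1, p1⊥

Result: YES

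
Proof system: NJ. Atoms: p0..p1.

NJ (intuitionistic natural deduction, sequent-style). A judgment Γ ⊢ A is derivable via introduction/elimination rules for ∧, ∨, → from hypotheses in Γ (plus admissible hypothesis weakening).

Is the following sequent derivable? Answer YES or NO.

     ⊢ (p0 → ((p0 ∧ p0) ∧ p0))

Proof tree:
[→I]  ⊢ (p0 → ((p0 ∧ p0) ∧ p0))
  [∧I] p0 ⊢ ((p0 ∧ p0) ∧ p0)
    [∧I] p0 ⊢ (p0 ∧ p0)
      [Ax] p0 ⊢ p0
      [Ax] p0 ⊢ p0
    [Ax] p0 ⊢ p0

Result: YES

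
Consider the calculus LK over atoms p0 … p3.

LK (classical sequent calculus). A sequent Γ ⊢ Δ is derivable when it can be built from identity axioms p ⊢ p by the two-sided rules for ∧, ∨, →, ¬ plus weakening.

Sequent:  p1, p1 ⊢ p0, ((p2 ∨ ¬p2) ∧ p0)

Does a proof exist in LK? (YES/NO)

Truth-table refutation:
  v=0000: Γ:[p1=F, p1=F] Δ:[p0=F, ((p2 ∨ ¬p2) ∧ p0)=F] refutes=False
  v=0001: Γ:[p1=F, p1=F] Δ:[p0=F, ((p2 ∨ ¬p2) ∧ p0)=F] refutes=False
  v=0010: Γ:[p1=F, p1=F] Δ:[p0=F, ((p2 ∨ ¬p2) ∧ p0)=F] refutes=False
  v=0011: Γ:[p1=F, p1=F] Δ:[p0=F, ((p2 ∨ ¬p2) ∧ p0)=F] refutes=False
  v=0100: Γ:[p1=T, p1=T] Δ:[p0=F, ((p2 ∨ ¬p2) ∧ p0)=F] refutes=True  ← countermodel

Result: NO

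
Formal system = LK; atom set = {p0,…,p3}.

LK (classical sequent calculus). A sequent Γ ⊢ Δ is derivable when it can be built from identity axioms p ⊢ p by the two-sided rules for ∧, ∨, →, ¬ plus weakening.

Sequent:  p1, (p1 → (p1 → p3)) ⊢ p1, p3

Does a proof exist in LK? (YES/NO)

Derivation (root first):
[→L] p1, (p1 → (p1 → p3)) ⊢ p1, p3
  [WR] p1 ⊢ p1, p1
    [Ax] p1 ⊢ p1
  [→L] p1, (p1 → p3) ⊢ p3
    [Ax] p1 ⊢ p1
    [Ax] p3 ⊢ p3

Result: YES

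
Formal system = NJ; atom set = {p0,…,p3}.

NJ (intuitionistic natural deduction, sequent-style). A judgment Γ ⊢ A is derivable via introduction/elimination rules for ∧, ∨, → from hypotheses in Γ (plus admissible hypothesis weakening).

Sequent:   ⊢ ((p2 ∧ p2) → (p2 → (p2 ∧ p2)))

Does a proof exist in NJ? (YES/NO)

Derivation (root first):
[→I]  ⊢ ((p2 ∧ p2) → (p2 → (p2 ∧ p2)))
  [Wk] (p2 ∧ p2) ⊢ (p2 → (p2 ∧ p2))
    [→I]  ⊢ (p2 → (p2 ∧ p2))
      [∧I] p2 ⊢ (p2 ∧ p2)
        [Ax] p2 ⊢ p2
        [Ax] p2 ⊢ p2

Result: YES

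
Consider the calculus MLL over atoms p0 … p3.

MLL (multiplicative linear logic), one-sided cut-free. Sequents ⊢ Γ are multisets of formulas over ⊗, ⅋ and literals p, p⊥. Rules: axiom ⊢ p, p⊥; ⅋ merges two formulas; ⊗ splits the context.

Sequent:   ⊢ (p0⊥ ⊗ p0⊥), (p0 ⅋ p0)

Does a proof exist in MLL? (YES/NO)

Derivation trace:
[⅋]  ⊢ (p0⊥ ⊗ p0⊥), (p0 ⅋ p0)
  [⊗]  ⊢ p0, p0, (p0⊥ ⊗ p0⊥)
    [Ax]  ⊢ p0, p0⊥
    [Ax]  ⊢ p0, p0⊥

Result: YES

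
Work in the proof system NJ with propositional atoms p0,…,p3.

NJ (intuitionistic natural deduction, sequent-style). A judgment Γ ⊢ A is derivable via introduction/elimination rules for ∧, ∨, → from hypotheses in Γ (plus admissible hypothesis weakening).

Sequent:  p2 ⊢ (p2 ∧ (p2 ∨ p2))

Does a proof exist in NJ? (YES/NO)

Derivation (root first):
[∧I] p2 ⊢ (p2 ∧ (p2 ∨ p2))
  [Ax] p2 ⊢ p2
  [∨I₁] p2 ⊢ (p2 ∨ p2)
    [Ax] p2 ⊢ p2

Result: YES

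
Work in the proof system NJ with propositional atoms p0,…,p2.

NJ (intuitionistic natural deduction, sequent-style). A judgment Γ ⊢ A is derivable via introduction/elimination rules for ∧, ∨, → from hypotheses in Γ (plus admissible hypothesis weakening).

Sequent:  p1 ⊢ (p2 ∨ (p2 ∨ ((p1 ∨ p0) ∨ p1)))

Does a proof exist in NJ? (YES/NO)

Derivation trace:
[∨I₂] p1 ⊢ (p2 ∨ (p2 ∨ ((p1 ∨ p0) ∨ p1)))
  [∨I₂] p1 ⊢ (p2 ∨ ((p1 ∨ p0) ∨ p1))
    [∨I₁] p1 ⊢ ((p1 ∨ p0) ∨ p1)
      [∨I₁] p1 ⊢ (p1 ∨ p0)
        [Ax] p1 ⊢ p1

Result: YES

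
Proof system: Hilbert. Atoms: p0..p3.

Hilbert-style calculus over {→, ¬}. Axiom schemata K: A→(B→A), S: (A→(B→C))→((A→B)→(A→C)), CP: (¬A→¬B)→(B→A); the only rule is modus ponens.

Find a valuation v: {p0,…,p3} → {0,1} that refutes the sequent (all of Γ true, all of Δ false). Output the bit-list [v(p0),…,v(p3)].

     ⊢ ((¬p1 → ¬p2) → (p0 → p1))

Search for a countermodel by truth-table:
  v=0000: Γ:[] Δ:[((¬p1 → ¬p2) → (p0 → p1))=T] refutes=False
  v=0001: Γ:[] Δ:[((¬p1 → ¬p2) → (p0 → p1))=T] refutes=False
  v=0010: Γ:[] Δ:[((¬p1 → ¬p2) → (p0 → p1))=T] refutes=False
  v=0011: Γ:[] Δ:[((¬p1 → ¬p2) → (p0 → p1))=T] refutes=False
  v=0100: Γ:[] Δ:[((¬p1 → ¬p2) → (p0 → p1))=T] refutes=False
  v=0101: Γ:[] Δ:[((¬p1 → ¬p2) → (p0 → p1))=T] refutes=False
  v=0110: Γ:[] Δ:[((¬p1 → ¬p2) → (p0 → p1))=T] refutes=False
  v=0111: Γ:[] Δ:[((¬p1 → ¬p2) → (p0 → p1))=T] refutes=False
  v=1000: Γ:[] Δ:[((¬p1 → ¬p2) → (p0 → p1))=F] refutes=True  ← countermodel

Result: [1, 0, 0, 0]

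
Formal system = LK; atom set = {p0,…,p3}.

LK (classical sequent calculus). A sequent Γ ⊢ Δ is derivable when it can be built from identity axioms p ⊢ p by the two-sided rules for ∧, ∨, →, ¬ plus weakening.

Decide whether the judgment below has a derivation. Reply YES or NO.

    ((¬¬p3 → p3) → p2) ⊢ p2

Derivation trace:
[→L] ((¬¬p3 → p3) → p2) ⊢ p2
  [→R]  ⊢ (¬¬p3 → p3)
    [¬L] ¬¬p3 ⊢ p3
      [¬R]  ⊢ p3, ¬p3
        [Ax] p3 ⊢ p3
  [Ax] p2 ⊢ p2

Result: YES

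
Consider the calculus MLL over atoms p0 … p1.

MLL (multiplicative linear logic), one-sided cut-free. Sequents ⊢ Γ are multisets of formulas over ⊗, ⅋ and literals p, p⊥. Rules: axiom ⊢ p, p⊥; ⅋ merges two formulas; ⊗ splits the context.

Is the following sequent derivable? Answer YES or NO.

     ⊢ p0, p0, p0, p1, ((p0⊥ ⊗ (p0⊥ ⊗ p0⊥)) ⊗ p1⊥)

Proof tree:
[⊗]  ⊢ p0, p0, p0, p1, ((p0⊥ ⊗ (p0⊥ ⊗ p0⊥)) ⊗ p1⊥)
  [⊗]  ⊢ p0, p0, p0, (p0⊥ ⊗ (p0⊥ ⊗ p0⊥))
    [Ax]  ⊢ p0, p0⊥
    [⊗]  ⊢ p0, p0, (p0⊥ ⊗ p0⊥)
      [Ax]  ⊢ p0, p0⊥
      [Ax]  ⊢ p0, p0⊥
  [Ax]  ⊢ p1, p1⊥

Result: YES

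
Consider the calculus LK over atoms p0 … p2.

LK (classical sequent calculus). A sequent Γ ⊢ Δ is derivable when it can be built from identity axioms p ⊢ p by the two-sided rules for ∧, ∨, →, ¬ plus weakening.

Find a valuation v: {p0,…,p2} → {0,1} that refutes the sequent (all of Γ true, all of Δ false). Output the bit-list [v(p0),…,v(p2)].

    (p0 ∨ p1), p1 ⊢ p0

Enumerate valuations to refute Γ ⊢ Δ:
  v=000: Γ:[(p0 ∨ p1)=F, p1=F] Δ:[p0=F] refutes=False
  v=001: Γ:[(p0 ∨ p1)=F, p1=F] Δ:[p0=F] refutes=False
  v=010: Γ:[(p0 ∨ p1)=T, p1=T] Δ:[p0=F] refutes=True  ← countermodel

Result: [0, 1, 0]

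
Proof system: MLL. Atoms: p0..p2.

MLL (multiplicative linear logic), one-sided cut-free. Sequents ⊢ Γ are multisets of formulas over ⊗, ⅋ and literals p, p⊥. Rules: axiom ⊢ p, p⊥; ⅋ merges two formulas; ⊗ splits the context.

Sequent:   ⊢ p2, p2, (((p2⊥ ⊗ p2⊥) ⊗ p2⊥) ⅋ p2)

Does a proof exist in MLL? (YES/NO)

Derivation (root first):
[⅋]  ⊢ p2, p2, (((p2⊥ ⊗ p2⊥) ⊗ p2⊥) ⅋ p2)
  [⊗]  ⊢ p2, p2, p2, ((p2⊥ ⊗ p2⊥) ⊗ p2⊥)
    [⊗]  ⊢ p2, p2, (p2⊥ ⊗ p2⊥)
      [Ax]  ⊢ p2, p2⊥
      [Ax]  ⊢ p2, p2⊥
    [Ax]  ⊢ p2, p2⊥

Result: YES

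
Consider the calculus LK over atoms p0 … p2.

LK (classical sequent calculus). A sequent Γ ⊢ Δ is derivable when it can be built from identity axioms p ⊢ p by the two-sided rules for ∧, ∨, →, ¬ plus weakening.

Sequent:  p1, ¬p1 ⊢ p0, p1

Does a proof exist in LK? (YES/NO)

Derivation trace:
[WR] p1, ¬p1 ⊢ p0, p1
  [¬L] p1, ¬p1 ⊢ p0
    [WR] p1 ⊢ p1, p0
      [Ax] p1 ⊢ p1

Result: YES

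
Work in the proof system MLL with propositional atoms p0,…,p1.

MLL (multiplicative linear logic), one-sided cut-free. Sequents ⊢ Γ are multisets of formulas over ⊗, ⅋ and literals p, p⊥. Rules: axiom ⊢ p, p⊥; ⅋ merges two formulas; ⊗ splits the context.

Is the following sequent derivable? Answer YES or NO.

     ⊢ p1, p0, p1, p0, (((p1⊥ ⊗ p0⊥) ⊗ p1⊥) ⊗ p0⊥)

Proof tree:
[⊗]  ⊢ p1, p0, p1, p0, (((p1⊥ ⊗ p0⊥) ⊗ p1⊥) ⊗ p0⊥)
  [⊗]  ⊢ p1, p0, p1, ((p1⊥ ⊗ p0⊥) ⊗ p1⊥)
    [⊗]  ⊢ p1, p0, (p1⊥ ⊗ p0⊥)
      [Ax]  ⊢ p1, p1⊥
      [Ax]  ⊢ p0, p0⊥
    [Ax]  ⊢ p1, p1⊥
  [Ax]  ⊢ p0, p0⊥

Result: YES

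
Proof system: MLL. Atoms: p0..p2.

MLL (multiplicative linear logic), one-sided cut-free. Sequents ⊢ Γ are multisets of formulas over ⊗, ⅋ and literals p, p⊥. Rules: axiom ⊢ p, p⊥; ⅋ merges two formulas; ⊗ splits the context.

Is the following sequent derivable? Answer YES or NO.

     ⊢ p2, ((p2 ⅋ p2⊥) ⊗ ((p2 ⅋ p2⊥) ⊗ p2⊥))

Derivation trace:
[⊗]  ⊢ p2, ((p2 ⅋ p2⊥) ⊗ ((p2 ⅋ p2⊥) ⊗ p2⊥))
  [⅋]  ⊢ (p2 ⅋ p2⊥)
    [Ax]  ⊢ p2, p2⊥
  [⊗]  ⊢ p2, ((p2 ⅋ p2⊥) ⊗ p2⊥)
    [⅋]  ⊢ (p2 ⅋ p2⊥)
      [Ax]  ⊢ p2, p2⊥
    [Ax]  ⊢ p2, p2⊥

Result: YES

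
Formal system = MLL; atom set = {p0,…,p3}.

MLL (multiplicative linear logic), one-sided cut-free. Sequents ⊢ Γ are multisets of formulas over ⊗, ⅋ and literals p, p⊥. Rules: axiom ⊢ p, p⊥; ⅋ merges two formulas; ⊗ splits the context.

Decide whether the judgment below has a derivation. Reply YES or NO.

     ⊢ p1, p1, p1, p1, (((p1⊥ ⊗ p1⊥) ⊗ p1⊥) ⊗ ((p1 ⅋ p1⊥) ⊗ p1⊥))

Derivation trace:
[⊗]  ⊢ p1, p1, p1, p1, (((p1⊥ ⊗ p1⊥) ⊗ p1⊥) ⊗ ((p1 ⅋ p1⊥) ⊗ p1⊥))
  [⊗]  ⊢ p1, p1, p1, ((p1⊥ ⊗ p1⊥) ⊗ p1⊥)
    [⊗]  ⊢ p1, p1, (p1⊥ ⊗ p1⊥)
      [Ax]  ⊢ p1, p1⊥
      [Ax]  ⊢ p1, p1⊥
    [Ax]  ⊢ p1, p1⊥
  [⊗]  ⊢ p1, ((p1 ⅋ p1⊥) ⊗ p1⊥)
    [⅋]  ⊢ (p1 ⅋ p1⊥)
      [Ax]  ⊢ p1, p1⊥
    [Ax]  ⊢ p1, p1⊥

Result: YES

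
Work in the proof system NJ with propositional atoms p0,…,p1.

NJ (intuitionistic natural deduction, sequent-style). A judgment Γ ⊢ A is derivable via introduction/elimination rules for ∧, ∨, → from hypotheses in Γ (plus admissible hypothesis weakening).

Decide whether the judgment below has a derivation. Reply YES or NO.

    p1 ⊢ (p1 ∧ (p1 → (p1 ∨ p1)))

Proof tree:
[∧I] p1 ⊢ (p1 ∧ (p1 → (p1 ∨ p1)))
  [Ax] p1 ⊢ p1
  [→I]  ⊢ (p1 → (p1 ∨ p1))
    [∨I₂] p1 ⊢ (p1 ∨ p1)
      [Ax] p1 ⊢ p1

Result: YES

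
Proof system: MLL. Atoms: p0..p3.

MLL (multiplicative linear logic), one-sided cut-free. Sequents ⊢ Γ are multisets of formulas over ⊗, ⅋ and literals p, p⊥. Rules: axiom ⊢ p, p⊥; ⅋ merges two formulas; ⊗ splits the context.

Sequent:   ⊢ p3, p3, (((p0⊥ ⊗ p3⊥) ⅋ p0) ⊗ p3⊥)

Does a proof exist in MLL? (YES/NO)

Proof tree:
[⊗]  ⊢ p3, p3, (((p0⊥ ⊗ p3⊥) ⅋ p0) ⊗ p3⊥)
  [⅋]  ⊢ p3, ((p0⊥ ⊗ p3⊥) ⅋ p0)
    [⊗]  ⊢ p0, p3, (p0⊥ ⊗ p3⊥)
      [Ax]  ⊢ p0, p0⊥
      [Ax]  ⊢ p3, p3⊥
  [Ax]  ⊢ p3, p3⊥

Result: YES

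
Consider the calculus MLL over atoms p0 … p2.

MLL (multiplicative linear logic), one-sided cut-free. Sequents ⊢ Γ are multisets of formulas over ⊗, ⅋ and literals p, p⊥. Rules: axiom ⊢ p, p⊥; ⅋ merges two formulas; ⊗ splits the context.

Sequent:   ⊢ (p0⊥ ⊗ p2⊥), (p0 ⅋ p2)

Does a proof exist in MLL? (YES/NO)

Derivation (root first):
[⅋]  ⊢ (p0⊥ ⊗ p2⊥), (p0 ⅋ p2)
  [⊗]  ⊢ p0, p2, (p0⊥ ⊗ p2⊥)
    [Ax]  ⊢ p0, p0⊥
    [Ax]  ⊢ p2, p2⊥

Result: YES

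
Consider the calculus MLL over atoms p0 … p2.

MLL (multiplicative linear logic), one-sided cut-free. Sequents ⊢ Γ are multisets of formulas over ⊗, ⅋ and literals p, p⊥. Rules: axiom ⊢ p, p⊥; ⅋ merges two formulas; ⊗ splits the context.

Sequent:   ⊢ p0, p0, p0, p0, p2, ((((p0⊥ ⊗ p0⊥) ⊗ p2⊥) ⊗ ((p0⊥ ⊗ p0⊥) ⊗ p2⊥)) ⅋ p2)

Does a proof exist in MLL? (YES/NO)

Derivation trace:
[⅋]  ⊢ p0, p0, p0, p0, p2, ((((p0⊥ ⊗ p0⊥) ⊗ p2⊥) ⊗ ((p0⊥ ⊗ p0⊥) ⊗ p2⊥)) ⅋ p2)
  [⊗]  ⊢ p0, p0, p2, p0, p0, p2, (((p0⊥ ⊗ p0⊥) ⊗ p2⊥) ⊗ ((p0⊥ ⊗ p0⊥) ⊗ p2⊥))
    [⊗]  ⊢ p0, p0, p2, ((p0⊥ ⊗ p0⊥) ⊗ p2⊥)
      [⊗]  ⊢ p0, p0, (p0⊥ ⊗ p0⊥)
        [Ax]  ⊢ p0, p0⊥
        [Ax]  ⊢ p0, p0⊥
      [Ax]  ⊢ p2, p2⊥
    [⊗]  ⊢ p0, p0, p2, ((p0⊥ ⊗ p0⊥) ⊗ p2⊥)
      [⊗]  ⊢ p0, p0, (p0⊥ ⊗ p0⊥)
        [Ax]  ⊢ p0, p0⊥
        [Ax]  ⊢ p0, p0⊥
      [Ax]  ⊢ p2, p2⊥

Result: YES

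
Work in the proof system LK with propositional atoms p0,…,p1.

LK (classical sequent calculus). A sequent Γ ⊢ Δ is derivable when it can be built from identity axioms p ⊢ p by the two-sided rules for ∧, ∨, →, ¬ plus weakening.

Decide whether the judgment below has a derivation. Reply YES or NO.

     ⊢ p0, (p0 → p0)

Derivation (root first):
[→R]  ⊢ p0, (p0 → p0)
  [WR] p0 ⊢ p0, p0
    [Ax] p0 ⊢ p0

Result: YES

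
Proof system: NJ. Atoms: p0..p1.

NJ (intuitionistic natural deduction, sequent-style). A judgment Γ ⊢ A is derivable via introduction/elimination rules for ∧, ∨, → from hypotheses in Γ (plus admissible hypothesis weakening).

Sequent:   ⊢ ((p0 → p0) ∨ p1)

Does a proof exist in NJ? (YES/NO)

Derivation (root first):
[∨I₁]  ⊢ ((p0 → p0) ∨ p1)
  [→I]  ⊢ (p0 → p0)
    [Ax] p0 ⊢ p0

Result: YES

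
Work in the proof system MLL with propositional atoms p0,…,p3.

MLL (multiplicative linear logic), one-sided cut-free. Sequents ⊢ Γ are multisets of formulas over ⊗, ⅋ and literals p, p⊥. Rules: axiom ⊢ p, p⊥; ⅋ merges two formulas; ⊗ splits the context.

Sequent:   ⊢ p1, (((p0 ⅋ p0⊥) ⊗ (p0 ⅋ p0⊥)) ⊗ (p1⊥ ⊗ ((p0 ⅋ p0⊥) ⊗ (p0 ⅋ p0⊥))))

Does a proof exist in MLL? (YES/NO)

Derivation trace:
[⊗]  ⊢ p1, (((p0 ⅋ p0⊥) ⊗ (p0 ⅋ p0⊥)) ⊗ (p1⊥ ⊗ ((p0 ⅋ p0⊥) ⊗ (p0 ⅋ p0⊥))))
  [⊗]  ⊢ ((p0 ⅋ p0⊥) ⊗ (p0 ⅋ p0⊥))
    [⅋]  ⊢ (p0 ⅋ p0⊥)
      [Ax]  ⊢ p0, p0⊥
    [⅋]  ⊢ (p0 ⅋ p0⊥)
      [Ax]  ⊢ p0, p0⊥
  [⊗]  ⊢ p1, (p1⊥ ⊗ ((p0 ⅋ p0⊥) ⊗ (p0 ⅋ p0⊥)))
    [Ax]  ⊢ p1, p1⊥
    [⊗]  ⊢ ((p0 ⅋ p0⊥) ⊗ (p0 ⅋ p0⊥))
      [⅋]  ⊢ (p0 ⅋ p0⊥)
        [Ax]  ⊢ p0, p0⊥
      [⅋]  ⊢ (p0 ⅋ p0⊥)
        [Ax]  ⊢ p0, p0⊥

Result: YES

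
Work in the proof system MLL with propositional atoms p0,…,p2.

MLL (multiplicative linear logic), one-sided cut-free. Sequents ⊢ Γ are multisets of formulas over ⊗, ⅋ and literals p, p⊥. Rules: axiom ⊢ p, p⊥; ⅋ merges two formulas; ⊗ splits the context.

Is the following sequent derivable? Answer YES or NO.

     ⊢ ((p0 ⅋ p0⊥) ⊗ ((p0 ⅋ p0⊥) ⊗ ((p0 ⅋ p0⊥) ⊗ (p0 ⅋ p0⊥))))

Proof tree:
[⊗]  ⊢ ((p0 ⅋ p0⊥) ⊗ ((p0 ⅋ p0⊥) ⊗ ((p0 ⅋ p0⊥) ⊗ (p0 ⅋ p0⊥))))
  [⅋]  ⊢ (p0 ⅋ p0⊥)
    [Ax]  ⊢ p0, p0⊥
  [⊗]  ⊢ ((p0 ⅋ p0⊥) ⊗ ((p0 ⅋ p0⊥) ⊗ (p0 ⅋ p0⊥)))
    [⅋]  ⊢ (p0 ⅋ p0⊥)
      [Ax]  ⊢ p0, p0⊥
    [⊗]  ⊢ ((p0 ⅋ p0⊥) ⊗ (p0 ⅋ p0⊥))
      [⅋]  ⊢ (p0 ⅋ p0⊥)
        [Ax]  ⊢ p0, p0⊥
      [⅋]  ⊢ (p0 ⅋ p0⊥)
        [Ax]  ⊢ p0, p0⊥

Result: YES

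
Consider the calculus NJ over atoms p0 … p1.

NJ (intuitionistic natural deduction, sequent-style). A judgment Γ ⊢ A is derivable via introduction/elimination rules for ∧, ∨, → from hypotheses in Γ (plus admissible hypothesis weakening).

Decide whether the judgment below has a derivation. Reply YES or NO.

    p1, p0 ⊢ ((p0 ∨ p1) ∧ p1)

Proof tree:
[∧I] p1, p0 ⊢ ((p0 ∨ p1) ∧ p1)
  [∨I₁] p0 ⊢ (p0 ∨ p1)
    [Ax] p0 ⊢ p0
  [Ax] p1 ⊢ p1

Result: YES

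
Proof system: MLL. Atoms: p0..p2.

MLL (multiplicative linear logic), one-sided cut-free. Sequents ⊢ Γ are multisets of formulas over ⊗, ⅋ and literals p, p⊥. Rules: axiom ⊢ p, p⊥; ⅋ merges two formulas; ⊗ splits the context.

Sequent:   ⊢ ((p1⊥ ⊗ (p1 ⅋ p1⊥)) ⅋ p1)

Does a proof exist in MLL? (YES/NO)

Derivation (root first):
[⅋]  ⊢ ((p1⊥ ⊗ (p1 ⅋ p1⊥)) ⅋ p1)
  [⊗]  ⊢ p1, (p1⊥ ⊗ (p1 ⅋ p1⊥))
    [Ax]  ⊢ p1, p1⊥
    [⅋]  ⊢ (p1 ⅋ p1⊥)
      [Ax]  ⊢ p1, p1⊥

Result: YES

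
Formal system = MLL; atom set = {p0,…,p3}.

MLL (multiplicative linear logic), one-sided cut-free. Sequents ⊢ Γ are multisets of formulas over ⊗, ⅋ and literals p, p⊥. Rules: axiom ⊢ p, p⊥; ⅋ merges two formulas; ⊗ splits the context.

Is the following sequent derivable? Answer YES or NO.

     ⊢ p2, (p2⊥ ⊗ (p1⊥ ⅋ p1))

Proof tree:
[⊗]  ⊢ p2, (p2⊥ ⊗ (p1⊥ ⅋ p1))
  [Ax]  ⊢ p2, p2⊥
  [⅋]  ⊢ (p1⊥ ⅋ p1)
    [Ax]  ⊢ p1, p1⊥

Result: YES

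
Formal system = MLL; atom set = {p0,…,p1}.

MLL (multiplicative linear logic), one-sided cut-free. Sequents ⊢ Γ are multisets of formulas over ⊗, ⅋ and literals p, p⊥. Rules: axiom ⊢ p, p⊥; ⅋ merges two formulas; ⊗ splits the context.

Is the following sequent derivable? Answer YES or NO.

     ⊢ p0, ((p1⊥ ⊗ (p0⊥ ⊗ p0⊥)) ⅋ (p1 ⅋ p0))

Proof tree:
[⅋]  ⊢ p0, ((p1⊥ ⊗ (p0⊥ ⊗ p0⊥)) ⅋ (p1 ⅋ p0))
  [⅋]  ⊢ p0, (p1⊥ ⊗ (p0⊥ ⊗ p0⊥)), (p1 ⅋ p0)
    [⊗]  ⊢ p1, p0, p0, (p1⊥ ⊗ (p0⊥ ⊗ p0⊥))
      [Ax]  ⊢ p1, p1⊥
      [⊗]  ⊢ p0, p0, (p0⊥ ⊗ p0⊥)
        [Ax]  ⊢ p0, p0⊥
        [Ax]  ⊢ p0, p0⊥

Result: YES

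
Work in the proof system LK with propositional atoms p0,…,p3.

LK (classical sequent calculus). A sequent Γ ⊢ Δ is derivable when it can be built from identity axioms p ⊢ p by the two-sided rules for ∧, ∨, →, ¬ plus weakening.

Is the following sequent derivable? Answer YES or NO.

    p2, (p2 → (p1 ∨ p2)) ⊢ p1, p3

Enumerate valuations to refute Γ ⊢ Δ:
  v=0000: Γ:[p2=F, (p2 → (p1 ∨ p2))=T] Δ:[p1=F, p3=F] refutes=False
  v=0001: Γ:[p2=F, (p2 → (p1 ∨ p2))=T] Δ:[p1=F, p3=T] refutes=False
  v=0010: Γ:[p2=T, (p2 → (p1 ∨ p2))=T] Δ:[p1=F, p3=F] refutes=True  ← countermodel

Result: NO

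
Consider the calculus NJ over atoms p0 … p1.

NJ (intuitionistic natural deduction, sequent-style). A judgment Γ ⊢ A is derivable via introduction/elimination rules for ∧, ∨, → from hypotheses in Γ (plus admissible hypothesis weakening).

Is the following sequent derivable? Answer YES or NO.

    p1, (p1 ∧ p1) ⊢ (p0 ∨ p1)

Proof tree:
[∨I₂] p1, (p1 ∧ p1) ⊢ (p0 ∨ p1)
  [Wk] p1, (p1 ∧ p1) ⊢ p1
    [Ax] p1 ⊢ p1

Result: YES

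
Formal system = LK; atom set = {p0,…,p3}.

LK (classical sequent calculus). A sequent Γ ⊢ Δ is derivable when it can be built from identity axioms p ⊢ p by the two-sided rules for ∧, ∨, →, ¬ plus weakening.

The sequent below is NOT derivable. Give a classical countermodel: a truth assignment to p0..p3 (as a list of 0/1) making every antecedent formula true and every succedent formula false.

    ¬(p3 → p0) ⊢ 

Search for a countermodel by truth-table:
  v=0000: Γ:[¬(p3 → p0)=F] Δ:[] refutes=False
  v=0001: Γ:[¬(p3 → p0)=T] Δ:[] refutes=True  ← countermodel

Result: [0, 0, 0, 1]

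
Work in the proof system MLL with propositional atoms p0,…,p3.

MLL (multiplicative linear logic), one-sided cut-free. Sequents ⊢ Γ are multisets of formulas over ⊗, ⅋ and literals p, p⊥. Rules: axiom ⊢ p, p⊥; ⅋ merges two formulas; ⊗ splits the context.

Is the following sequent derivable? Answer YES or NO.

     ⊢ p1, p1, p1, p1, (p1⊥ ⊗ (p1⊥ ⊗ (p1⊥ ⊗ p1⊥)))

Derivation (root first):
[⊗]  ⊢ p1, p1, p1, p1, (p1⊥ ⊗ (p1⊥ ⊗ (p1⊥ ⊗ p1⊥)))
  [Ax]  ⊢ p1, p1⊥
  [⊗]  ⊢ p1, p1, p1, (p1⊥ ⊗ (p1⊥ ⊗ p1⊥))
    [Ax]  ⊢ p1, p1⊥
    [⊗]  ⊢ p1, p1, (p1⊥ ⊗ p1⊥)
      [Ax]  ⊢ p1, p1⊥
      [Ax]  ⊢ p1, p1⊥

Result: YES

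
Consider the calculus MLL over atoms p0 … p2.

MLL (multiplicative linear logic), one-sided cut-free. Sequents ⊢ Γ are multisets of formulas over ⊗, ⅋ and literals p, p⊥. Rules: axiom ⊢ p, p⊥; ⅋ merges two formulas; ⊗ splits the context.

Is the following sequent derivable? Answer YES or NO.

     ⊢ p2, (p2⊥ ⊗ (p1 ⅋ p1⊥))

Derivation trace:
[⊗]  ⊢ p2, (p2⊥ ⊗ (p1 ⅋ p1⊥))
  [Ax]  ⊢ p2, p2⊥
  [⅋]  ⊢ (p1 ⅋ p1⊥)
    [Ax]  ⊢ p1, p1⊥

Result: YES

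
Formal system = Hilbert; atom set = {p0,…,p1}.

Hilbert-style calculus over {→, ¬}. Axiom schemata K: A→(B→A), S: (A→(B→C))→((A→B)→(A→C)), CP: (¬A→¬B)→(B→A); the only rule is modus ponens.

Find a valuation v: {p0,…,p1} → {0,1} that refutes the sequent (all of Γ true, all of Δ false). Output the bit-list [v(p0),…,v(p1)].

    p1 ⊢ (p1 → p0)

Enumerate valuations to refute Γ ⊢ Δ:
  v=00: Γ:[p1=F] Δ:[(p1 → p0)=T] refutes=False
  v=01: Γ:[p1=T] Δ:[(p1 → p0)=F] refutes=True  ← countermodel

Result: [0, 1]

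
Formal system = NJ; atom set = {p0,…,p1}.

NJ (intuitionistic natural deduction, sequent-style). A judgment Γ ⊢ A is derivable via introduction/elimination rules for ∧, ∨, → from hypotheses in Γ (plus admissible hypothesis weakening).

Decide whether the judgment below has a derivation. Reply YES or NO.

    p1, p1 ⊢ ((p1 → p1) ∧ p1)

Derivation (root first):
[Wk] p1, p1 ⊢ ((p1 → p1) ∧ p1)
  [∧I] p1 ⊢ ((p1 → p1) ∧ p1)
    [→I]  ⊢ (p1 → p1)
      [Ax] p1 ⊢ p1
    [Ax] p1 ⊢ p1

Result: YES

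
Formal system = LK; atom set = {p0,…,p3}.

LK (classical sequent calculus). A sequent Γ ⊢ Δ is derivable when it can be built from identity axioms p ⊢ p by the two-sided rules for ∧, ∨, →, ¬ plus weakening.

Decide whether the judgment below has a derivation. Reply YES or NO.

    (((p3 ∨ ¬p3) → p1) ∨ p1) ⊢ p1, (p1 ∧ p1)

Derivation trace:
[∨L] (((p3 ∨ ¬p3) → p1) ∨ p1) ⊢ p1, (p1 ∧ p1)
  [→L] ((p3 ∨ ¬p3) → p1) ⊢ p1
    [∨R]  ⊢ (p3 ∨ ¬p3)
      [¬R]  ⊢ p3, ¬p3
        [Ax] p3 ⊢ p3
    [Ax] p1 ⊢ p1
  [∧R] p1 ⊢ (p1 ∧ p1)
    [Ax] p1 ⊢ p1
    [Ax] p1 ⊢ p1

Result: YES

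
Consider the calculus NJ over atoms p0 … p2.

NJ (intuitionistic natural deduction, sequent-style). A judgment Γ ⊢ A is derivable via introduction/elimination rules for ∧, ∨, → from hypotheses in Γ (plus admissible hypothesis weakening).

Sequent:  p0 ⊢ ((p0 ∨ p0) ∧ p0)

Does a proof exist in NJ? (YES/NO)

Derivation trace:
[∧I] p0 ⊢ ((p0 ∨ p0) ∧ p0)
  [∨I₁] p0 ⊢ (p0 ∨ p0)
    [Ax] p0 ⊢ p0
  [Ax] p0 ⊢ p0

Result: YES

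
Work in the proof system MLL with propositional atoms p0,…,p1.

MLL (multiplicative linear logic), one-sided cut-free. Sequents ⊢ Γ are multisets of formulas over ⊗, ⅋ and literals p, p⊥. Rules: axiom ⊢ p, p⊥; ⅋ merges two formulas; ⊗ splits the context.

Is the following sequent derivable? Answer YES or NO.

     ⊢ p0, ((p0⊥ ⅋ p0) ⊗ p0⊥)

Derivation trace:
[⊗]  ⊢ p0, ((p0⊥ ⅋ p0) ⊗ p0⊥)
  [⅋]  ⊢ (p0⊥ ⅋ p0)
    [Ax]  ⊢ p0, p0⊥
  [Ax]  ⊢ p0, p0⊥

Result: YES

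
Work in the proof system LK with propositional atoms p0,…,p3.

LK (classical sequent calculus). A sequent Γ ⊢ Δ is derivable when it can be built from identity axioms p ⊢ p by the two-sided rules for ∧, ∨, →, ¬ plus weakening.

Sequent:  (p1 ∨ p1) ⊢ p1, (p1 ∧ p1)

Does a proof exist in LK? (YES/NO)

Proof tree:
[∨L] (p1 ∨ p1) ⊢ p1, (p1 ∧ p1)
  [Ax] p1 ⊢ p1
  [∧R] p1 ⊢ p1, (p1 ∧ p1)
    [Ax] p1 ⊢ p1
    [WR] p1 ⊢ p1, p1
      [Ax] p1 ⊢ p1

Result: YES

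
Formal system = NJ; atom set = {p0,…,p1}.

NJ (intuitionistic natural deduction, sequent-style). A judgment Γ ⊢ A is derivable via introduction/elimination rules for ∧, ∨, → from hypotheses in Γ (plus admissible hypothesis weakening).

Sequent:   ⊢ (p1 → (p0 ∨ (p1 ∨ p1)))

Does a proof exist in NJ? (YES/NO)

Derivation trace:
[→I]  ⊢ (p1 → (p0 ∨ (p1 ∨ p1)))
  [∨I₂] p1 ⊢ (p0 ∨ (p1 ∨ p1))
    [∨I₂] p1 ⊢ (p1 ∨ p1)
      [Ax] p1 ⊢ p1

Result: YES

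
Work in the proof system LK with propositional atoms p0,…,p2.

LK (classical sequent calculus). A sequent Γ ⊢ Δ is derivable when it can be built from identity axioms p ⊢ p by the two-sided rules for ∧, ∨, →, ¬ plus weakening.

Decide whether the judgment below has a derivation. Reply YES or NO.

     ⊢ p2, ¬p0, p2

Search for a countermodel by truth-table:
  v=000: Γ:[] Δ:[p2=F, ¬p0=T, p2=F] refutes=False
  v=001: Γ:[] Δ:[p2=T, ¬p0=T, p2=T] refutes=False
  v=010: Γ:[] Δ:[p2=F, ¬p0=T, p2=F] refutes=False
  v=011: Γ:[] Δ:[p2=T, ¬p0=T, p2=T] refutes=False
  v=100: Γ:[] Δ:[p2=F, ¬p0=F, p2=F] refutes=True  ← countermodel

Result: NO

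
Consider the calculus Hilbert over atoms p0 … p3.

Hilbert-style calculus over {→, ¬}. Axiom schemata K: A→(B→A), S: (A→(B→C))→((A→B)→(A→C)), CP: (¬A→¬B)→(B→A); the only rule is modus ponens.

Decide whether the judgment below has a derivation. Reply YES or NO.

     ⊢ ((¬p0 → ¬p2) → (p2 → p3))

Search for a countermodel by truth-table:
  v=0000: Γ:[] Δ:[((¬p0 → ¬p2) → (p2 → p3))=T] refutes=False
  v=0001: Γ:[] Δ:[((¬p0 → ¬p2) → (p2 → p3))=T] refutes=False
  v=0010: Γ:[] Δ:[((¬p0 → ¬p2) → (p2 → p3))=T] refutes=False
  v=0011: Γ:[] Δ:[((¬p0 → ¬p2) → (p2 → p3))=T] refutes=False
  v=0100: Γ:[] Δ:[((¬p0 → ¬p2) → (p2 → p3))=T] refutes=False
  v=0101: Γ:[] Δ:[((¬p0 → ¬p2) → (p2 → p3))=T] refutes=False
  v=0110: Γ:[] Δ:[((¬p0 → ¬p2) → (p2 → p3))=T] refutes=False
  v=0111: Γ:[] Δ:[((¬p0 → ¬p2) → (p2 → p3))=T] refutes=False
  v=1000: Γ:[] Δ:[((¬p0 → ¬p2) → (p2 → p3))=T] refutes=False
  v=1001: Γ:[] Δ:[((¬p0 → ¬p2) → (p2 → p3))=T] refutes=False
  v=1010: Γ:[] Δ:[((¬p0 → ¬p2) → (p2 → p3))=F] refutes=True  ← countermodel

Result: NO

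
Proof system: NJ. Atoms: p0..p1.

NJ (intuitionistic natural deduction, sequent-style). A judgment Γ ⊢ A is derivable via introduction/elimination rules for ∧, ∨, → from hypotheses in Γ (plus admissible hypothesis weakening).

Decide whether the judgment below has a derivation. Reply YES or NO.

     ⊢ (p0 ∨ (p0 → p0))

Proof tree:
[∨I₂]  ⊢ (p0 ∨ (p0 → p0))
  [→I]  ⊢ (p0 → p0)
    [Ax] p0 ⊢ p0

Result: YES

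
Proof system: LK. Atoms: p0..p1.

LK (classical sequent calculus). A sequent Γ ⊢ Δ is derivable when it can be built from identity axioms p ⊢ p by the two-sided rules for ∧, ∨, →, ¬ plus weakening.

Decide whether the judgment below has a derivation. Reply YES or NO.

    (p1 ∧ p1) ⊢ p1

Proof tree:
[∧L] (p1 ∧ p1) ⊢ p1
  [WL] p1, p1 ⊢ p1
    [Ax] p1 ⊢ p1

Result: YES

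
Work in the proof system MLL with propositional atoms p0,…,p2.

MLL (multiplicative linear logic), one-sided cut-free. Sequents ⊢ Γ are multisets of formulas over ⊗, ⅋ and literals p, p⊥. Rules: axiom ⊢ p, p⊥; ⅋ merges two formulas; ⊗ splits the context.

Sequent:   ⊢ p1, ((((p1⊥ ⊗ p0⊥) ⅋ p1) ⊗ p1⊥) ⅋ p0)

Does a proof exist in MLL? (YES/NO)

Proof tree:
[⅋]  ⊢ p1, ((((p1⊥ ⊗ p0⊥) ⅋ p1) ⊗ p1⊥) ⅋ p0)
  [⊗]  ⊢ p0, p1, (((p1⊥ ⊗ p0⊥) ⅋ p1) ⊗ p1⊥)
    [⅋]  ⊢ p0, ((p1⊥ ⊗ p0⊥) ⅋ p1)
      [⊗]  ⊢ p1, p0, (p1⊥ ⊗ p0⊥)
        [Ax]  ⊢ p1, p1⊥
        [Ax]  ⊢ p0, p0⊥
    [Ax]  ⊢ p1, p1⊥

Result: YES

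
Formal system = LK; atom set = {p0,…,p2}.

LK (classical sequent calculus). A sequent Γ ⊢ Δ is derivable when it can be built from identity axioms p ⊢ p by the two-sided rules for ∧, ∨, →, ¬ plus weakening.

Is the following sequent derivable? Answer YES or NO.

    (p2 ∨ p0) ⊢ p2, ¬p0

Truth-table refutation:
  v=000: Γ:[(p2 ∨ p0)=F] Δ:[p2=F, ¬p0=T] refutes=False
  v=001: Γ:[(p2 ∨ p0)=T] Δ:[p2=T, ¬p0=T] refutes=False
  v=010: Γ:[(p2 ∨ p0)=F] Δ:[p2=F, ¬p0=T] refutes=False
  v=011: Γ:[(p2 ∨ p0)=T] Δ:[p2=T, ¬p0=T] refutes=False
  v=100: Γ:[(p2 ∨ p0)=T] Δ:[p2=F, ¬p0=F] refutes=True  ← countermodel

Result: NO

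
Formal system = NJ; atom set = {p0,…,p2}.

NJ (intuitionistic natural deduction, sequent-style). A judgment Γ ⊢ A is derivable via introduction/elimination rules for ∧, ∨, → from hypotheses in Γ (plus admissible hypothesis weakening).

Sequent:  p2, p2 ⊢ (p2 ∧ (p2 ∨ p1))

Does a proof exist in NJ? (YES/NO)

Proof tree:
[Wk] p2, p2 ⊢ (p2 ∧ (p2 ∨ p1))
  [∧I] p2 ⊢ (p2 ∧ (p2 ∨ p1))
    [Ax] p2 ⊢ p2
    [∨I₁] p2 ⊢ (p2 ∨ p1)
      [Ax] p2 ⊢ p2

Result: YES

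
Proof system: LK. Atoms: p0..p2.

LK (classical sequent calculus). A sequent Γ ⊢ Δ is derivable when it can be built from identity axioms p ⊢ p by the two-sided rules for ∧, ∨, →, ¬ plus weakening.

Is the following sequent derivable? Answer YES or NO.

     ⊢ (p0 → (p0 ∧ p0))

Proof tree:
[→R]  ⊢ (p0 → (p0 ∧ p0))
  [∧R] p0 ⊢ (p0 ∧ p0)
    [Ax] p0 ⊢ p0
    [Ax] p0 ⊢ p0

Result: YES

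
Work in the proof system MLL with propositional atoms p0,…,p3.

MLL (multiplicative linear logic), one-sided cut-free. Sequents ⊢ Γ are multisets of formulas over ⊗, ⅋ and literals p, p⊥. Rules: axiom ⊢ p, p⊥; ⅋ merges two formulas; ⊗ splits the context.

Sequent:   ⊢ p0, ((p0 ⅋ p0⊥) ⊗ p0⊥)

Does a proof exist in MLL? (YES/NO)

Derivation trace:
[⊗]  ⊢ p0, ((p0 ⅋ p0⊥) ⊗ p0⊥)
  [⅋]  ⊢ (p0 ⅋ p0⊥)
    [Ax]  ⊢ p0, p0⊥
  [Ax]  ⊢ p0, p0⊥

Result: YES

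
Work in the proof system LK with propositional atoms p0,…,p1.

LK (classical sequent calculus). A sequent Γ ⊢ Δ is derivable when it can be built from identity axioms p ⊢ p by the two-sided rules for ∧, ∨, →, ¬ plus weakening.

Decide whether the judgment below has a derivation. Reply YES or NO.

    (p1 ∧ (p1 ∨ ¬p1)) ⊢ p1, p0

Derivation (root first):
[WR] (p1 ∧ (p1 ∨ ¬p1)) ⊢ p1, p0
  [∧L] (p1 ∧ (p1 ∨ ¬p1)) ⊢ p1
    [∨L] p1, (p1 ∨ ¬p1) ⊢ p1
      [Ax] p1 ⊢ p1
      [¬L] p1, ¬p1 ⊢ 
        [Ax] p1 ⊢ p1

Result: YES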